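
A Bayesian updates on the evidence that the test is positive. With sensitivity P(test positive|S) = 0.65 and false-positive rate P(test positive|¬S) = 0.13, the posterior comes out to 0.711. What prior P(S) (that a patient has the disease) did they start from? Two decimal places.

Bayes' rule in odds form gives O(S|E) = O(S)·[P(E|S)/P(E|¬S)], hence O(S) = O(S|E)/LR.
Posterior odds = 0.711/(1−0.711) = 2.4602. LR = 0.65/0.13 = 5.0000.
Prior odds = 2.4602/5.0000 = 0.4920, so P(S) = 0.4920/(1+0.4920) ≈ 0.33.

P(S) = 0.33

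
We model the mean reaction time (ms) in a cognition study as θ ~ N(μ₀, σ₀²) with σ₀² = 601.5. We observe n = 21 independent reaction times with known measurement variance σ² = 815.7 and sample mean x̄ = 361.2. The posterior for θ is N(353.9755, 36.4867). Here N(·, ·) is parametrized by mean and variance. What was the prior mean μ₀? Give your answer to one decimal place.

μ₀ = 242.1

The posterior mean is a precision-weighted average: μ_n = (τ₀μ₀ + τ_data·x̄)/(τ₀+τ_data), with τ₀=1/σ₀² and τ_data=n/σ².
Here τ₀ = 1/601.5 = 0.001663 and τ_data = 21/815.7 = 0.025745, so τ_n = 0.027408.
Rearranging for μ₀: μ₀ = (μ_n·τ_n − τ_data·x̄)/τ₀ = (353.9755·0.027408 − 0.025745·361.2) / 0.001663 = 0.402667/0.001663 ≈ 242.1.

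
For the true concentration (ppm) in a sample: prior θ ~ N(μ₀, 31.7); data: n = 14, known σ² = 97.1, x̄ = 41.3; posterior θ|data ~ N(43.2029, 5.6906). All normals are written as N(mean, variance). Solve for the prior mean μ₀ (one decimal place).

With known observation variance, the Normal–Normal posterior has precision τ_n = τ₀ + n/σ² and mean μ_n = (τ₀μ₀ + (n/σ²)x̄)/τ_n.
Here τ₀ = 1/31.7 = 0.031546 and τ_data = 14/97.1 = 0.144181, so τ_n = 0.175727.
Rearranging for μ₀: μ₀ = (μ_n·τ_n − τ_data·x̄)/τ₀ = (43.2029·0.175727 − 0.144181·41.3) / 0.031546 = 1.637241/0.031546 ≈ 51.9.

μ₀ = 51.9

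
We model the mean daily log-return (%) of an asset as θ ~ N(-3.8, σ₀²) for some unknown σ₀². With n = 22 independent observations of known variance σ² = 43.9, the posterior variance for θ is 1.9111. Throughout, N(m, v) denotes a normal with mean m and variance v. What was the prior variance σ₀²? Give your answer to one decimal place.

For the Normal–Normal model with known σ², precisions add: τ_n = τ₀ + n/σ².
So 1/σ₀² = 1/1.9111 − 22/43.9 = 0.523259 − 0.501139 = 0.022120.
Hence σ₀² = 1/0.022120 ≈ 45.2.

σ₀² = 45.2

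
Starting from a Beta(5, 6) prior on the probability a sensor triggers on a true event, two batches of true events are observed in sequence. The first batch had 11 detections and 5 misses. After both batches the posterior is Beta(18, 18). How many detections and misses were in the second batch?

Sequential conjugate updates are equivalent to a single update on the pooled data, so total successes = posterior α − prior α and total failures = posterior β − prior β.
Total across both batches: 18−5=13 detections, 18−6=12 misses.
Subtract the first batch: 13−11=2 detections and 12−5=7 misses.

2 detections and 7 misses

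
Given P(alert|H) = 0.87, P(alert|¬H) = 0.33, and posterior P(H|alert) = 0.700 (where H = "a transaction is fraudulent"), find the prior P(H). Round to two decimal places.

P(H) = 0.47

In odds form, posterior odds = prior odds × likelihood ratio, so prior odds = posterior odds ÷ LR.
Posterior odds = 0.700/(1−0.700) = 2.3333. LR = 0.87/0.33 = 2.6364.
Prior odds = 2.3333/2.6364 = 0.8850, so P(H) = 0.8850/(1+0.8850) ≈ 0.47.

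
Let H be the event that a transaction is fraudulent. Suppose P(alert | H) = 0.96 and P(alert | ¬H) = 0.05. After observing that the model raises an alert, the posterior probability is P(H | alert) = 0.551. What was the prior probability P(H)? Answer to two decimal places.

P(H) = 0.06

Bayes' rule in odds form gives O(H|E) = O(H)·[P(E|H)/P(E|¬H)], hence O(H) = O(H|E)/LR.
Posterior odds = 0.551/(1−0.551) = 1.2272. LR = 0.96/0.05 = 19.2000.
Prior odds = 1.2272/19.2000 = 0.0639, so P(H) = 0.0639/(1+0.0639) ≈ 0.06.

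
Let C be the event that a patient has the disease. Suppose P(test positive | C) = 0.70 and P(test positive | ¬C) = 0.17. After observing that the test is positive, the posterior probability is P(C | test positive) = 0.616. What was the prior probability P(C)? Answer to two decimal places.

P(C) = 0.28

Bayes' rule in odds form gives O(C|E) = O(C)·[P(E|C)/P(E|¬C)], hence O(C) = O(C|E)/LR.
Posterior odds = 0.616/(1−0.616) = 1.6042. LR = 0.70/0.17 = 4.1176.
Prior odds = 1.6042/4.1176 = 0.3896, so P(C) = 0.3896/(1+0.3896) ≈ 0.28.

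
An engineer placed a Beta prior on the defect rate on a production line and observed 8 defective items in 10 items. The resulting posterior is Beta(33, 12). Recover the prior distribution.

Beta is conjugate to the binomial likelihood: posterior = Beta(α+s, β+f).
Subtract the data counts: 33−8=25, 12−2=10.

Beta(25, 10)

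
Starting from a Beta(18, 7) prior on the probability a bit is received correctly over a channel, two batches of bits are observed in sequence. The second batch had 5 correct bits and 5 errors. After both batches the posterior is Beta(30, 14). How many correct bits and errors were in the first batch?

Because Beta–binomial updating is additive in the counts, the combined data contributed (α_post−α_prior, β_post−β_prior) successes and failures.
Total across both batches: 30−18=12 correct bits, 14−7=7 errors.
Subtract the second batch: 12−5=7 correct bits and 7−5=2 errors.

7 correct bits and 2 errors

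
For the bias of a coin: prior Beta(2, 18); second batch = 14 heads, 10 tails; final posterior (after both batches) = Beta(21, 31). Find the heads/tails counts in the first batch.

Because Beta–binomial updating is additive in the counts, the combined data contributed (α_post−α_prior, β_post−β_prior) successes and failures.
Total across both batches: 21−2=19 heads, 31−18=13 tails.
Subtract the second batch: 19−14=5 heads and 13−10=3 tails.

5 heads and 3 tails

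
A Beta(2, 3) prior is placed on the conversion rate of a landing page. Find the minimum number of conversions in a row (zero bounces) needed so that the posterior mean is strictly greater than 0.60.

After k conversions and 0 bounces the posterior is Beta(2+k, 3), with mean (2+k)/(2+3+k).
Set (2+k)/(5+k) > 0.60 and solve: k > (0.60·5 − 2)/(1 − 0.60) = 2.500.
The smallest integer exceeding 2.500 is 3, and checking k=3: (5)/(8) = 0.6250 > 0.60.

k = 3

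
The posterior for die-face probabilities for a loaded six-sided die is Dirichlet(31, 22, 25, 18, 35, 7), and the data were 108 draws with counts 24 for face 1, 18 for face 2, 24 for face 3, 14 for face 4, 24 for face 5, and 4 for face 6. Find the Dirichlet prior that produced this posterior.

Dirichlet(7, 4, 1, 4, 11, 3)

For a Dirichlet(α) prior with multinomial counts c, the posterior is Dirichlet(α + c) componentwise.
Subtract each count from the matching posterior parameter: 31−24=7, 22−18=4, 25−24=1, 18−14=4, 35−24=11, 7−4=3.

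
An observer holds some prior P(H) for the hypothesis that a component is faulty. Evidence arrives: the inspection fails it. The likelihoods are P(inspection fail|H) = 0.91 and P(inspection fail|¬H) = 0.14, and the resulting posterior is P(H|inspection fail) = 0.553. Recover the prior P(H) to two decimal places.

P(H) = 0.16

In odds form, posterior odds = prior odds × likelihood ratio, so prior odds = posterior odds ÷ LR.
Posterior odds = 0.553/(1−0.553) = 1.2371. LR = 0.91/0.14 = 6.5000.
Prior odds = 1.2371/6.5000 = 0.1903, so P(H) = 0.1903/(1+0.1903) ≈ 0.16.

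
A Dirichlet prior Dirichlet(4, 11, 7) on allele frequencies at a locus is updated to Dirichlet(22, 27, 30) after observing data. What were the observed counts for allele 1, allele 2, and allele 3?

counts (18, 16, 23)

For a Dirichlet(α) prior with multinomial counts c, the posterior is Dirichlet(α + c) componentwise.
Counts are posterior − prior componentwise: 22−4=18, 27−11=16, 30−7=23.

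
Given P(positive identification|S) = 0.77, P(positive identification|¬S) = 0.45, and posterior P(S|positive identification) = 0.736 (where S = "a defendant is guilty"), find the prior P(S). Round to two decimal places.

P(S) = 0.62

In odds form, posterior odds = prior odds × likelihood ratio, so prior odds = posterior odds ÷ LR.
Posterior odds = 0.736/(1−0.736) = 2.7879. LR = 0.77/0.45 = 1.7111.
Prior odds = 2.7879/1.7111 = 1.6293, so P(S) = 1.6293/(1+1.6293) ≈ 0.62.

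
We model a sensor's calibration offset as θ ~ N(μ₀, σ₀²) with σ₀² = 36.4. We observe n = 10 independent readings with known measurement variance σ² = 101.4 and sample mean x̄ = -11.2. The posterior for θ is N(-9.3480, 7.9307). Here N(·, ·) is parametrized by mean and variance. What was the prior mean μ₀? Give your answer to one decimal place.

μ₀ = -2.7

With known observation variance, the Normal–Normal posterior has precision τ_n = τ₀ + n/σ² and mean μ_n = (τ₀μ₀ + (n/σ²)x̄)/τ_n.
Here τ₀ = 1/36.4 = 0.027473 and τ_data = 10/101.4 = 0.098619, so τ_n = 0.126092.
Rearranging for μ₀: μ₀ = (μ_n·τ_n − τ_data·x̄)/τ₀ = (-9.3480·0.126092 − 0.098619·-11.2) / 0.027473 = -0.074175/0.027473 ≈ -2.7.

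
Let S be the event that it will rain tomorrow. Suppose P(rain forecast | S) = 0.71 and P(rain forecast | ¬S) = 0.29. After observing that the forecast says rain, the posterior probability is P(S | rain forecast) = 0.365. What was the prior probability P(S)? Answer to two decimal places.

P(S) = 0.19

Bayes' rule in odds form gives O(S|E) = O(S)·[P(E|S)/P(E|¬S)], hence O(S) = O(S|E)/LR.
Posterior odds = 0.365/(1−0.365) = 0.5748. LR = 0.71/0.29 = 2.4483.
Prior odds = 0.5748/2.4483 = 0.2348, so P(S) = 0.2348/(1+0.2348) ≈ 0.19.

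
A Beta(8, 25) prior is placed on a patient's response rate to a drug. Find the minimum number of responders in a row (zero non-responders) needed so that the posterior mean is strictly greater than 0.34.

After k responders and 0 non-responders the posterior is Beta(8+k, 25), with mean (8+k)/(8+25+k).
Set (8+k)/(33+k) > 0.34 and solve: k > (0.34·33 − 8)/(1 − 0.34) = 4.879.
The smallest integer exceeding 4.879 is 5.

k = 5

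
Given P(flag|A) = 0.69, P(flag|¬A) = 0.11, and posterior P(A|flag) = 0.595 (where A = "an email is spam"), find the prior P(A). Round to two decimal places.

Bayes' rule in odds form gives O(A|E) = O(A)·[P(E|A)/P(E|¬A)], hence O(A) = O(A|E)/LR.
Posterior odds = 0.595/(1−0.595) = 1.4691. LR = 0.69/0.11 = 6.2727.
Prior odds = 1.4691/6.2727 = 0.2342, so P(A) = 0.2342/(1+0.2342) ≈ 0.19.

P(A) = 0.19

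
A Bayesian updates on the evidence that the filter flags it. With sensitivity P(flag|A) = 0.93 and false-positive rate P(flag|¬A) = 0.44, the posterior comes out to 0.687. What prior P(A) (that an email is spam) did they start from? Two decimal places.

In odds form, posterior odds = prior odds × likelihood ratio, so prior odds = posterior odds ÷ LR.
Posterior odds = 0.687/(1−0.687) = 2.1949. LR = 0.93/0.44 = 2.1136.
Prior odds = 2.1949/2.1136 = 1.0385, so P(A) = 1.0385/(1+1.0385) ≈ 0.51.

P(A) = 0.51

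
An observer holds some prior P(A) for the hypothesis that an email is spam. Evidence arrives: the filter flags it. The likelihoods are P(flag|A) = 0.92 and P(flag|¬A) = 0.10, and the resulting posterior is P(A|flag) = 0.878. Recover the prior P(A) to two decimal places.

P(A) = 0.44

Bayes' rule in odds form gives O(A|E) = O(A)·[P(E|A)/P(E|¬A)], hence O(A) = O(A|E)/LR.
Posterior odds = 0.878/(1−0.878) = 7.1967. LR = 0.92/0.10 = 9.2000.
Prior odds = 7.1967/9.2000 = 0.7823, so P(A) = 0.7823/(1+0.7823) ≈ 0.44.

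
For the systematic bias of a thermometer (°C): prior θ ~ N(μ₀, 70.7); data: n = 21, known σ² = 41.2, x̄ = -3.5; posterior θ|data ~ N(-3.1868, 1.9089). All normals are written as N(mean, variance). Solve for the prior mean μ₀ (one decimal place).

μ₀ = 8.1

With known observation variance, the Normal–Normal posterior has precision τ_n = τ₀ + n/σ² and mean μ_n = (τ₀μ₀ + (n/σ²)x̄)/τ_n.
Here τ₀ = 1/70.7 = 0.014144 and τ_data = 21/41.2 = 0.509709, so τ_n = 0.523853.
Rearranging for μ₀: μ₀ = (μ_n·τ_n − τ_data·x̄)/τ₀ = (-3.1868·0.523853 − 0.509709·-3.5) / 0.014144 = 0.114567/0.014144 ≈ 8.1.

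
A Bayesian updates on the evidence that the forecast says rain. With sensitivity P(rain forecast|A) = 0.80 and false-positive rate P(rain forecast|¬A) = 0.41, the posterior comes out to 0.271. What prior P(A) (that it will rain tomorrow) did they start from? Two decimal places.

In odds form, posterior odds = prior odds × likelihood ratio, so prior odds = posterior odds ÷ LR.
Posterior odds = 0.271/(1−0.271) = 0.3717. LR = 0.80/0.41 = 1.9512.
Prior odds = 0.3717/1.9512 = 0.1905, so P(A) = 0.1905/(1+0.1905) ≈ 0.16.

P(A) = 0.16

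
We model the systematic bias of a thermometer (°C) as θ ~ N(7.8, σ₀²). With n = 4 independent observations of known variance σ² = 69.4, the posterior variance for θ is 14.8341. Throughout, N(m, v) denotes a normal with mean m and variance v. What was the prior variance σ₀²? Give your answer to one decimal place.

For the Normal–Normal model with known σ², precisions add: τ_n = τ₀ + n/σ².
So 1/σ₀² = 1/14.8341 − 4/69.4 = 0.067412 − 0.057637 = 0.009775.
Hence σ₀² = 1/0.009775 ≈ 102.3.

σ₀² = 102.3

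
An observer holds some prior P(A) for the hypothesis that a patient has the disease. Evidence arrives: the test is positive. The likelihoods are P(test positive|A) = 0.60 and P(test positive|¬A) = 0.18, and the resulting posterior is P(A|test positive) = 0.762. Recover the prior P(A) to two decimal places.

P(A) = 0.49

Bayes' rule in odds form gives O(A|E) = O(A)·[P(E|A)/P(E|¬A)], hence O(A) = O(A|E)/LR.
Posterior odds = 0.762/(1−0.762) = 3.2017. LR = 0.60/0.18 = 3.3333.
Prior odds = 3.2017/3.3333 = 0.9605, so P(A) = 0.9605/(1+0.9605) ≈ 0.49.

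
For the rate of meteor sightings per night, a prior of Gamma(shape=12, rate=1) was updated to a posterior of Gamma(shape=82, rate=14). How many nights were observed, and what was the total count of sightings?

n = 13 nights with total 70 sightings

Gamma–Poisson conjugacy: posterior shape = α + Σxᵢ, posterior rate = β + n.
Matching: Σxᵢ = 82 − 12 = 70 and n = 14 − 1 = 13.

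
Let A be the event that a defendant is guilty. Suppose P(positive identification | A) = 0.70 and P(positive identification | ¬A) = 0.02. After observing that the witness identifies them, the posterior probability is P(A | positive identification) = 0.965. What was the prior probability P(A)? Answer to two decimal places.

P(A) = 0.44

In odds form, posterior odds = prior odds × likelihood ratio, so prior odds = posterior odds ÷ LR.
Posterior odds = 0.965/(1−0.965) = 27.5714. LR = 0.70/0.02 = 35.0000.
Prior odds = 27.5714/35.0000 = 0.7878, so P(A) = 0.7878/(1+0.7878) ≈ 0.44.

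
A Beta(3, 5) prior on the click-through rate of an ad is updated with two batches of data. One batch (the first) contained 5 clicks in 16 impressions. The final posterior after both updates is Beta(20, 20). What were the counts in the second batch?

12 clicks and 4 non-clicks

Sequential conjugate updates are equivalent to a single update on the pooled data, so total successes = posterior α − prior α and total failures = posterior β − prior β.
Total across both batches: 20−3=17 clicks, 20−5=15 non-clicks.
Subtract the first batch: 17−5=12 clicks and 15−11=4 non-clicks.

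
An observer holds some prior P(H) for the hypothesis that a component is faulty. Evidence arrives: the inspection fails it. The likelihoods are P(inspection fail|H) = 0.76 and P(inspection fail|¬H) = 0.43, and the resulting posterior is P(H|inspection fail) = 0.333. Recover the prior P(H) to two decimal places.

P(H) = 0.22

Bayes' rule in odds form gives O(H|E) = O(H)·[P(E|H)/P(E|¬H)], hence O(H) = O(H|E)/LR.
Posterior odds = 0.333/(1−0.333) = 0.4993. LR = 0.76/0.43 = 1.7674.
Prior odds = 0.4993/1.7674 = 0.2825, so P(H) = 0.2825/(1+0.2825) ≈ 0.22.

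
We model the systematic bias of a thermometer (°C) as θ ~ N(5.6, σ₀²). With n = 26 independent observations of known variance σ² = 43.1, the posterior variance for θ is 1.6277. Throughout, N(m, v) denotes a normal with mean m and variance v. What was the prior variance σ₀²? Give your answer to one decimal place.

Posterior precision equals prior precision plus data precision: 1/σ_n² = 1/σ₀² + n/σ².
So 1/σ₀² = 1/1.6277 − 26/43.1 = 0.614364 − 0.603248 = 0.011116.
Hence σ₀² = 1/0.011116 ≈ 90.0.

σ₀² = 90.0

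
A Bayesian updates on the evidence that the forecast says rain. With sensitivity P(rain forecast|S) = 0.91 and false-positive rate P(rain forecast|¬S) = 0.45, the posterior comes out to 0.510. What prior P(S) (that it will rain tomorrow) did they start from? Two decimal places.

P(S) = 0.34

Bayes' rule in odds form gives O(S|E) = O(S)·[P(E|S)/P(E|¬S)], hence O(S) = O(S|E)/LR.
Posterior odds = 0.510/(1−0.510) = 1.0408. LR = 0.91/0.45 = 2.0222.
Prior odds = 1.0408/2.0222 = 0.5147, so P(S) = 0.5147/(1+0.5147) ≈ 0.34.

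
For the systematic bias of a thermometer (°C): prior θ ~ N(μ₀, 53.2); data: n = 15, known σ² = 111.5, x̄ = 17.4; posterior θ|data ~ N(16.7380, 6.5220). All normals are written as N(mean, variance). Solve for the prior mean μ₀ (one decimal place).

μ₀ = 12.0

The posterior mean is a precision-weighted average: μ_n = (τ₀μ₀ + τ_data·x̄)/(τ₀+τ_data), with τ₀=1/σ₀² and τ_data=n/σ².
Here τ₀ = 1/53.2 = 0.018797 and τ_data = 15/111.5 = 0.134529, so τ_n = 0.153326.
Rearranging for μ₀: μ₀ = (μ_n·τ_n − τ_data·x̄)/τ₀ = (16.7380·0.153326 − 0.134529·17.4) / 0.018797 = 0.225566/0.018797 ≈ 12.0.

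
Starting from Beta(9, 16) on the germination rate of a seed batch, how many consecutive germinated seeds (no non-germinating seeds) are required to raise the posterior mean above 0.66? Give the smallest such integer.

k = 23

After k germinated seeds and 0 non-germinating seeds the posterior is Beta(9+k, 16), with mean (9+k)/(9+16+k).
Set (9+k)/(25+k) > 0.66 and solve: k > (0.66·25 − 9)/(1 − 0.66) = 22.059.
The smallest integer exceeding 22.059 is 23.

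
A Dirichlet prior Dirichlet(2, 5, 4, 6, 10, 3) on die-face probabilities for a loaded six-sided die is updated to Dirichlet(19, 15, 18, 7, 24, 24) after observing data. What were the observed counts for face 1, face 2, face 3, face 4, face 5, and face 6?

For a Dirichlet(α) prior with multinomial counts c, the posterior is Dirichlet(α + c) componentwise.
Counts are posterior − prior componentwise: 19−2=17, 15−5=10, 18−4=14, 7−6=1, 24−10=14, 24−3=21.

counts (17, 10, 14, 1, 14, 21)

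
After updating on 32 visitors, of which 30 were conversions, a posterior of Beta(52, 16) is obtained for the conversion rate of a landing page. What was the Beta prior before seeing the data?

Beta(22, 14)

Under Beta–binomial conjugacy the posterior parameters are (α+s, β+f).
So α = 52 − 30 = 22 and β = 16 − 2 = 14.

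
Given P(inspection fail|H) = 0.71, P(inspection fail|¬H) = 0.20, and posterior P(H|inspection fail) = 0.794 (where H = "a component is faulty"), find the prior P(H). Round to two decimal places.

P(H) = 0.52

Bayes' rule in odds form gives O(H|E) = O(H)·[P(E|H)/P(E|¬H)], hence O(H) = O(H|E)/LR.
Posterior odds = 0.794/(1−0.794) = 3.8544. LR = 0.71/0.20 = 3.5500.
Prior odds = 3.8544/3.5500 = 1.0857, so P(H) = 1.0857/(1+1.0857) ≈ 0.52.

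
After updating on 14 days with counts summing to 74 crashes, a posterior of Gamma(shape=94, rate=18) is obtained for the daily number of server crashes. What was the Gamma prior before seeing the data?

Gamma(shape=20, rate=4)

Gamma–Poisson conjugacy: posterior shape = α + Σxᵢ, posterior rate = β + n.
So α = 94 − 74 = 20 and β = 18 − 14 = 4.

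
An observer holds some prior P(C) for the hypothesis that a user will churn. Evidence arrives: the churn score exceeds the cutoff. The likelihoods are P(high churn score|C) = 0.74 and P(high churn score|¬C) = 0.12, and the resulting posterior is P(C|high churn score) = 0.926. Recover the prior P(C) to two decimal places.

Bayes' rule in odds form gives O(C|E) = O(C)·[P(E|C)/P(E|¬C)], hence O(C) = O(C|E)/LR.
Posterior odds = 0.926/(1−0.926) = 12.5135. LR = 0.74/0.12 = 6.1667.
Prior odds = 12.5135/6.1667 = 2.0292, so P(C) = 2.0292/(1+2.0292) ≈ 0.67.

P(C) = 0.67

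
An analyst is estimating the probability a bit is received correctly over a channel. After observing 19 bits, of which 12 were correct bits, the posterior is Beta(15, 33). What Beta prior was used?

Under Beta–binomial conjugacy the posterior parameters are (a+s, b+f).
Subtract the data counts: 15−12=3, 33−7=26.

Beta(3, 26)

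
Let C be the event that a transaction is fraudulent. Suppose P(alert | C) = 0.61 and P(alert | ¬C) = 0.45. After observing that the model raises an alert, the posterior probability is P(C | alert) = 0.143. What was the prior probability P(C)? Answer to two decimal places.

P(C) = 0.11

In odds form, posterior odds = prior odds × likelihood ratio, so prior odds = posterior odds ÷ LR.
Posterior odds = 0.143/(1−0.143) = 0.1669. LR = 0.61/0.45 = 1.3556.
Prior odds = 0.1669/1.3556 = 0.1231, so P(C) = 0.1231/(1+0.1231) ≈ 0.11.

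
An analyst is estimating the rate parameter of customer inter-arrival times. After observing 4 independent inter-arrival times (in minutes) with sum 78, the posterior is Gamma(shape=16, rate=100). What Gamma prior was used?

For an exponential likelihood with a Gamma(α, β) prior on the rate, n observations with total T give posterior Gamma(α+n, β+T).
So α = 16 − 4 = 12 and β = 100 − 78 = 22.

Gamma(shape=12, rate=22)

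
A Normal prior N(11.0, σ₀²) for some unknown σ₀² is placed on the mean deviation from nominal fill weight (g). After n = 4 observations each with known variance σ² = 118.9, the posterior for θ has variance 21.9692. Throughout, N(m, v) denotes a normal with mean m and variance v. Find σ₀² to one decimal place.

σ₀² = 84.2

For the Normal–Normal model with known σ², precisions add: τ_n = τ₀ + n/σ².
So 1/σ₀² = 1/21.9692 − 4/118.9 = 0.045518 − 0.033642 = 0.011876.
Hence σ₀² = 1/0.011876 ≈ 84.2.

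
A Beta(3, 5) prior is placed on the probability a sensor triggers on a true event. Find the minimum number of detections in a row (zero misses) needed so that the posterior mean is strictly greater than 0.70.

k = 9

After k detections and 0 misses the posterior is Beta(3+k, 5), with mean (3+k)/(3+5+k).
Set (3+k)/(8+k) > 0.70 and solve: k > (0.70·8 − 3)/(1 − 0.70) = 8.667.
The smallest integer exceeding 8.667 is 9, and checking k=9: (12)/(17) = 0.7059 > 0.70.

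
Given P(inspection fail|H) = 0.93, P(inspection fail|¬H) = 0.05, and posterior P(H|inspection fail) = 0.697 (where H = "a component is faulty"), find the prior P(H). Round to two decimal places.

P(H) = 0.11

In odds form, posterior odds = prior odds × likelihood ratio, so prior odds = posterior odds ÷ LR.
Posterior odds = 0.697/(1−0.697) = 2.3003. LR = 0.93/0.05 = 18.6000.
Prior odds = 2.3003/18.6000 = 0.1237, so P(H) = 0.1237/(1+0.1237) ≈ 0.11.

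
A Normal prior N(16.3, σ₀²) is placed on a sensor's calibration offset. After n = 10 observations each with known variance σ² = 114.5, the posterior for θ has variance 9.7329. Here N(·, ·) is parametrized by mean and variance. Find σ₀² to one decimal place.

σ₀² = 64.9

For the Normal–Normal model with known σ², precisions add: τ_n = τ₀ + n/σ².
So 1/σ₀² = 1/9.7329 − 10/114.5 = 0.102744 − 0.087336 = 0.015408.
Hence σ₀² = 1/0.015408 ≈ 64.9.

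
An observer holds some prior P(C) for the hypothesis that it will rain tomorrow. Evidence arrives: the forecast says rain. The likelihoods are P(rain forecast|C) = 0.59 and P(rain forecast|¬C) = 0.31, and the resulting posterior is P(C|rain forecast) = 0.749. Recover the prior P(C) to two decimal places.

Bayes' rule in odds form gives O(C|E) = O(C)·[P(E|C)/P(E|¬C)], hence O(C) = O(C|E)/LR.
Posterior odds = 0.749/(1−0.749) = 2.9841. LR = 0.59/0.31 = 1.9032.
Prior odds = 2.9841/1.9032 = 1.5679, so P(C) = 1.5679/(1+1.5679) ≈ 0.61.

P(C) = 0.61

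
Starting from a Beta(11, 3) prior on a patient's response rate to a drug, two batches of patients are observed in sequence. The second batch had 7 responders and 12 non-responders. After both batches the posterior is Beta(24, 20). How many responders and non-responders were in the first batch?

6 responders and 5 non-responders

Because Beta–binomial updating is additive in the counts, the combined data contributed (α_post−α_prior, β_post−β_prior) successes and failures.
Total across both batches: 24−11=13 responders, 20−3=17 non-responders.
Subtract the second batch: 13−7=6 responders and 17−12=5 non-responders.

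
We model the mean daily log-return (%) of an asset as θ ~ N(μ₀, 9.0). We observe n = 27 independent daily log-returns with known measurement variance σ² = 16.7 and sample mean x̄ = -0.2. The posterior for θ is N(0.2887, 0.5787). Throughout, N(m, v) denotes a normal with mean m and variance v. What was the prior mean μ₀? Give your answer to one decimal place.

The posterior mean is a precision-weighted average: μ_n = (τ₀μ₀ + τ_data·x̄)/(τ₀+τ_data), with τ₀=1/σ₀² and τ_data=n/σ².
Here τ₀ = 1/9.0 = 0.111111 and τ_data = 27/16.7 = 1.616766, so τ_n = 1.727877.
Rearranging for μ₀: μ₀ = (μ_n·τ_n − τ_data·x̄)/τ₀ = (0.2887·1.727877 − 1.616766·-0.2) / 0.111111 = 0.822191/0.111111 ≈ 7.4.

μ₀ = 7.4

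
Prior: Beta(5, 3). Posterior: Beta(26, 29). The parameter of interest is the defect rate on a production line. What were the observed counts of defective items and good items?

Beta is conjugate to the binomial likelihood: posterior = Beta(a+s, b+f).
Match parameters: s=26−5=21, f=29−3=26.

21 defective items and 26 good items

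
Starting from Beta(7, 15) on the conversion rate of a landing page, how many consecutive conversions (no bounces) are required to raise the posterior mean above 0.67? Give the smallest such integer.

k = 24

After k conversions and 0 bounces the posterior is Beta(7+k, 15), with mean (7+k)/(7+15+k).
Set (7+k)/(22+k) > 0.67 and solve: k > (0.67·22 − 7)/(1 − 0.67) = 23.455.
The smallest integer exceeding 23.455 is 24.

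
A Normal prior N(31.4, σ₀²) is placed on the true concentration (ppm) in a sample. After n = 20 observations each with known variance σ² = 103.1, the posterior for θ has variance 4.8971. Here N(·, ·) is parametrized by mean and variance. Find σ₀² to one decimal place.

σ₀² = 97.9

For the Normal–Normal model with known σ², precisions add: τ_n = τ₀ + n/σ².
So 1/σ₀² = 1/4.8971 − 20/103.1 = 0.204202 − 0.193986 = 0.010216.
Hence σ₀² = 1/0.010216 ≈ 97.9.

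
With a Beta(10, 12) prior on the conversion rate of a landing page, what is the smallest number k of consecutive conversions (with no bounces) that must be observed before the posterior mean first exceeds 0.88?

k = 79

After k conversions and 0 bounces the posterior is Beta(10+k, 12), with mean (10+k)/(10+12+k).
Set (10+k)/(22+k) > 0.88 and solve: k > (0.88·22 − 10)/(1 − 0.88) = 78.000.
The smallest integer exceeding 78.000 is 79, and checking k=79: (89)/(101) = 0.8812 > 0.88.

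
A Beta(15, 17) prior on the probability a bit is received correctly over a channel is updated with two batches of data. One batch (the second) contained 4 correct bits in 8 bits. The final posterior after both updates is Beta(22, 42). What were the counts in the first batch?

Because Beta–binomial updating is additive in the counts, the combined data contributed (α_post−α_prior, β_post−β_prior) successes and failures.
Total across both batches: 22−15=7 correct bits, 42−17=25 errors.
Subtract the second batch: 7−4=3 correct bits and 25−4=21 errors.

3 correct bits and 21 errors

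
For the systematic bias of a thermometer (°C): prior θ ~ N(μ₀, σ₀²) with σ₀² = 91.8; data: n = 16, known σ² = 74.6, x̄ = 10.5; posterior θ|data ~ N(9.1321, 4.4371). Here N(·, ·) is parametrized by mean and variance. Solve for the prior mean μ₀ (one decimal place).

μ₀ = -17.8

The posterior mean is a precision-weighted average: μ_n = (τ₀μ₀ + τ_data·x̄)/(τ₀+τ_data), with τ₀=1/σ₀² and τ_data=n/σ².
Here τ₀ = 1/91.8 = 0.010893 and τ_data = 16/74.6 = 0.214477, so τ_n = 0.225370.
Rearranging for μ₀: μ₀ = (μ_n·τ_n − τ_data·x̄)/τ₀ = (9.1321·0.225370 − 0.214477·10.5) / 0.010893 = -0.193907/0.010893 ≈ -17.8.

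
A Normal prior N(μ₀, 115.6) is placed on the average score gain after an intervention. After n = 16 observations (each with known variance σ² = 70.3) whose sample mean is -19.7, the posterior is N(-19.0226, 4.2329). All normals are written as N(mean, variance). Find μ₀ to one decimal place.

The posterior mean is a precision-weighted average: μ_n = (τ₀μ₀ + τ_data·x̄)/(τ₀+τ_data), with τ₀=1/σ₀² and τ_data=n/σ².
Here τ₀ = 1/115.6 = 0.008651 and τ_data = 16/70.3 = 0.227596, so τ_n = 0.236247.
Rearranging for μ₀: μ₀ = (μ_n·τ_n − τ_data·x̄)/τ₀ = (-19.0226·0.236247 − 0.227596·-19.7) / 0.008651 = -0.010391/0.008651 ≈ -1.2.

μ₀ = -1.2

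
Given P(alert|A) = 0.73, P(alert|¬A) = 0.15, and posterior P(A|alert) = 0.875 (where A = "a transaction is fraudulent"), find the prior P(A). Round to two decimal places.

P(A) = 0.59

In odds form, posterior odds = prior odds × likelihood ratio, so prior odds = posterior odds ÷ LR.
Posterior odds = 0.875/(1−0.875) = 7.0000. LR = 0.73/0.15 = 4.8667.
Prior odds = 7.0000/4.8667 = 1.4383, so P(A) = 1.4383/(1+1.4383) ≈ 0.59.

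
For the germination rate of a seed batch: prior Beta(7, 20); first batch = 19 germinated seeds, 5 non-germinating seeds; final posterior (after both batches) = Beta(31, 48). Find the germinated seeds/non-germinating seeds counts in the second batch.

Because Beta–binomial updating is additive in the counts, the combined data contributed (α_post−α_prior, β_post−β_prior) successes and failures.
Total across both batches: 31−7=24 germinated seeds, 48−20=28 non-germinating seeds.
Subtract the first batch: 24−19=5 germinated seeds and 28−5=23 non-germinating seeds.

5 germinated seeds and 23 non-germinating seeds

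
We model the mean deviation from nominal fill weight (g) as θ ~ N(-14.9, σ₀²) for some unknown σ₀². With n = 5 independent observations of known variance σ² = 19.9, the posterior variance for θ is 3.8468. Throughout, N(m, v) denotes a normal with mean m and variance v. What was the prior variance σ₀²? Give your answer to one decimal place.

For the Normal–Normal model with known σ², precisions add: τ_n = τ₀ + n/σ².
So 1/σ₀² = 1/3.8468 − 5/19.9 = 0.259956 − 0.251256 = 0.008700.
Hence σ₀² = 1/0.008700 ≈ 114.9.

σ₀² = 114.9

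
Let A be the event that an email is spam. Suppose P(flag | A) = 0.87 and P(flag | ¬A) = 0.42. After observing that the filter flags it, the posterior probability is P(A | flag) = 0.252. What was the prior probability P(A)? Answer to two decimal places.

Bayes' rule in odds form gives O(A|E) = O(A)·[P(E|A)/P(E|¬A)], hence O(A) = O(A|E)/LR.
Posterior odds = 0.252/(1−0.252) = 0.3369. LR = 0.87/0.42 = 2.0714.
Prior odds = 0.3369/2.0714 = 0.1626, so P(A) = 0.1626/(1+0.1626) ≈ 0.14.

P(A) = 0.14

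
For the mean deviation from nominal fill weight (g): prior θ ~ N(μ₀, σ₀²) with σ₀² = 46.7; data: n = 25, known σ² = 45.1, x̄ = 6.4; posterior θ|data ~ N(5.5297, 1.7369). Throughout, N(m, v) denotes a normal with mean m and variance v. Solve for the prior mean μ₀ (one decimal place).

μ₀ = -17.0

The posterior mean is a precision-weighted average: μ_n = (τ₀μ₀ + τ_data·x̄)/(τ₀+τ_data), with τ₀=1/σ₀² and τ_data=n/σ².
Here τ₀ = 1/46.7 = 0.021413 and τ_data = 25/45.1 = 0.554324, so τ_n = 0.575737.
Rearranging for μ₀: μ₀ = (μ_n·τ_n − τ_data·x̄)/τ₀ = (5.5297·0.575737 − 0.554324·6.4) / 0.021413 = -0.364021/0.021413 ≈ -17.0.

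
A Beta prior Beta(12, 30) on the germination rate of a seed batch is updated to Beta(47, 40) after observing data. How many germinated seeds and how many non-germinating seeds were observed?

Beta is conjugate to the binomial likelihood: posterior = Beta(α+s, β+f).
Match parameters: s=47−12=35, f=40−30=10.

35 germinated seeds and 10 non-germinating seeds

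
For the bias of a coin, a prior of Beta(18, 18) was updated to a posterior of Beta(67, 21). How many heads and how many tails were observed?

A Beta(a, b) prior with s successes and f failures in binomial data gives a Beta(a+s, b+f) posterior.
So s = 67 − 18 = 49 and f = 21 − 18 = 3.

49 heads and 3 tails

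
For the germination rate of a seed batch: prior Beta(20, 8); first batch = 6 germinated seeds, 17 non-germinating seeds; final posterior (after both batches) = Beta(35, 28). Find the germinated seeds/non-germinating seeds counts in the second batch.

Sequential conjugate updates are equivalent to a single update on the pooled data, so total successes = posterior α − prior α and total failures = posterior β − prior β.
Total across both batches: 35−20=15 germinated seeds, 28−8=20 non-germinating seeds.
Subtract the first batch: 15−6=9 germinated seeds and 20−17=3 non-germinating seeds.

9 germinated seeds and 3 non-germinating seeds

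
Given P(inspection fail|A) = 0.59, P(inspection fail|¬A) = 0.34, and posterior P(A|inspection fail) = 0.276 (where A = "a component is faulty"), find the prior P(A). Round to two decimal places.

Bayes' rule in odds form gives O(A|E) = O(A)·[P(E|A)/P(E|¬A)], hence O(A) = O(A|E)/LR.
Posterior odds = 0.276/(1−0.276) = 0.3812. LR = 0.59/0.34 = 1.7353.
Prior odds = 0.3812/1.7353 = 0.2197, so P(A) = 0.2197/(1+0.2197) ≈ 0.18.

P(A) = 0.18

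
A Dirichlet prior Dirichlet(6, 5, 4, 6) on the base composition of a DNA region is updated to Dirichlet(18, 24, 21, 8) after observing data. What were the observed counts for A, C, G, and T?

For a Dirichlet(α) prior with multinomial counts c, the posterior is Dirichlet(α + c) componentwise.
Counts are posterior − prior componentwise: 18−6=12, 24−5=19, 21−4=17, 8−6=2.

counts (12, 19, 17, 2)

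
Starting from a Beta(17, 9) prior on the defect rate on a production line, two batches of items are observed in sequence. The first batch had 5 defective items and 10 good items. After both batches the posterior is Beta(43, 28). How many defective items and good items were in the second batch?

Because Beta–binomial updating is additive in the counts, the combined data contributed (α_post−α_prior, β_post−β_prior) successes and failures.
Total across both batches: 43−17=26 defective items, 28−9=19 good items.
Subtract the first batch: 26−5=21 defective items and 19−10=9 good items.

21 defective items and 9 good items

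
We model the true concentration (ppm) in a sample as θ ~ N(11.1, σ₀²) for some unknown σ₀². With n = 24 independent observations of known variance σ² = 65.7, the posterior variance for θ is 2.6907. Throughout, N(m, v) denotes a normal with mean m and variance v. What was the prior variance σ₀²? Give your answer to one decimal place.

For the Normal–Normal model with known σ², precisions add: τ_n = τ₀ + n/σ².
So 1/σ₀² = 1/2.6907 − 24/65.7 = 0.371650 − 0.365297 = 0.006353.
Hence σ₀² = 1/0.006353 ≈ 157.4.

σ₀² = 157.4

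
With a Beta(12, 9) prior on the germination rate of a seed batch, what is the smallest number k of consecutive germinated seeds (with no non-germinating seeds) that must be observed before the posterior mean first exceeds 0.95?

k = 160

After k germinated seeds and 0 non-germinating seeds the posterior is Beta(12+k, 9), with mean (12+k)/(12+9+k).
Set (12+k)/(21+k) > 0.95 and solve: k > (0.95·21 − 12)/(1 − 0.95) = 159.000.
The smallest integer exceeding 159.000 is 160, and checking k=160: (172)/(181) = 0.9503 > 0.95.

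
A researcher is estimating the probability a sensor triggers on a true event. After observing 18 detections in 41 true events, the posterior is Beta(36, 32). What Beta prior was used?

Beta(18, 9)

Under Beta–binomial conjugacy the posterior parameters are (α+s, β+f).
So α = 36 − 18 = 18 and β = 32 − 23 = 9.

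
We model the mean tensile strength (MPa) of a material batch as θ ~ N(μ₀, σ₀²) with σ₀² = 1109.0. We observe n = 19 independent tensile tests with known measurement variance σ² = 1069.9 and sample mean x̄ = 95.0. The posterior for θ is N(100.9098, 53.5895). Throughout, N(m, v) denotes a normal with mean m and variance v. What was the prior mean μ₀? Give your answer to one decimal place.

With known observation variance, the Normal–Normal posterior has precision τ_n = τ₀ + n/σ² and mean μ_n = (τ₀μ₀ + (n/σ²)x̄)/τ_n.
Here τ₀ = 1/1109.0 = 0.000902 and τ_data = 19/1069.9 = 0.017759, so τ_n = 0.018661.
Rearranging for μ₀: μ₀ = (μ_n·τ_n − τ_data·x̄)/τ₀ = (100.9098·0.018661 − 0.017759·95.0) / 0.000902 = 0.195973/0.000902 ≈ 217.3.

μ₀ = 217.3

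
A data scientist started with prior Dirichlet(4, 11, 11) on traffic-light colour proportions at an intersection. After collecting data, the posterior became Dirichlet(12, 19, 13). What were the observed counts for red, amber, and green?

counts (8, 8, 2)

For a Dirichlet(α) prior with multinomial counts c, the posterior is Dirichlet(α + c) componentwise.
Counts are posterior − prior componentwise: 12−4=8, 19−11=8, 13−11=2.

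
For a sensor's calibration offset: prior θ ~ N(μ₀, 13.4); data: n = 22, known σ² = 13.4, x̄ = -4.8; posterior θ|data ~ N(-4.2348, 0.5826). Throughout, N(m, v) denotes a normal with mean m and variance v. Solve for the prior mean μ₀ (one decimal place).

μ₀ = 8.2

The posterior mean is a precision-weighted average: μ_n = (τ₀μ₀ + τ_data·x̄)/(τ₀+τ_data), with τ₀=1/σ₀² and τ_data=n/σ².
Here τ₀ = 1/13.4 = 0.074627 and τ_data = 22/13.4 = 1.641791, so τ_n = 1.716418.
Rearranging for μ₀: μ₀ = (μ_n·τ_n − τ_data·x̄)/τ₀ = (-4.2348·1.716418 − 1.641791·-4.8) / 0.074627 = 0.611910/0.074627 ≈ 8.2.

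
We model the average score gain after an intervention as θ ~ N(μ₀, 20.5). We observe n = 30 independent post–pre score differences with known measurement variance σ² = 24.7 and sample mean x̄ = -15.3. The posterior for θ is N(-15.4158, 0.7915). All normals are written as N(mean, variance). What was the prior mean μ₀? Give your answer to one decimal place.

μ₀ = -18.3

The posterior mean is a precision-weighted average: μ_n = (τ₀μ₀ + τ_data·x̄)/(τ₀+τ_data), with τ₀=1/σ₀² and τ_data=n/σ².
Here τ₀ = 1/20.5 = 0.048780 and τ_data = 30/24.7 = 1.214575, so τ_n = 1.263355.
Rearranging for μ₀: μ₀ = (μ_n·τ_n − τ_data·x̄)/τ₀ = (-15.4158·1.263355 − 1.214575·-15.3) / 0.048780 = -0.892631/0.048780 ≈ -18.3.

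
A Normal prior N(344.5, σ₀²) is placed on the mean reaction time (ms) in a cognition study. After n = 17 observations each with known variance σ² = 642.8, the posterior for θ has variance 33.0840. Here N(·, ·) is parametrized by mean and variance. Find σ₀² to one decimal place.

σ₀² = 264.6

Posterior precision equals prior precision plus data precision: 1/σ_n² = 1/σ₀² + n/σ².
So 1/σ₀² = 1/33.0840 − 17/642.8 = 0.030226 − 0.026447 = 0.003779.
Hence σ₀² = 1/0.003779 ≈ 264.6.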